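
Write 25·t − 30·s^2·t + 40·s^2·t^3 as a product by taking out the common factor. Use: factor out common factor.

25·t − 30·s^2·t + 40·s^2·t^3
= 5(5·t − 6·s^2·t + 8·s^2·t^3)    [factor out 5]
= 5·t(5 − 6·s^2 + 8·s^2·t^2)    [factor out t]

5·t(5 − 6·s^2 + 8·s^2·t^2)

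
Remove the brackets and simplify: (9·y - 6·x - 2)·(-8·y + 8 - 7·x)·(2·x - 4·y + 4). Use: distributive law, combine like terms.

-84·x·y^2 + 288·y^3 - 640·y^2 + 252·x·y + 416·y - 198·x^2·y + 100·x^2 - 168·x + 84·x^3 - 64

(9·y - 6·x - 2)·(-8·y + 8 - 7·x)·(2·x - 4·y + 4)
= (-72·y^2 + 72·y - 63·x·y + 48·x·y - 48·x + 42·x^2 + 16·y - 16 + 14·x)·(2·x - 4·y + 4)    [distributive law]
= (-72·y^2 + 88·y - 15·x·y - 34·x + 42·x^2 - 16)·(2·x - 4·y + 4)    [combine like terms]
= -144·x·y^2 + 288·y^3 - 288·y^2 + 176·x·y - 352·y^2 + 352·y - 30·x^2·y + 60·x·y^2 - 60·x·y - 68·x^2 + 136·x·y - 136·x + 84·x^3 - 168·x^2·y + 168·x^2 - 32·x + 64·y - 64    [distributive law]
= -84·x·y^2 + 288·y^3 - 640·y^2 + 252·x·y + 416·y - 198·x^2·y + 100·x^2 - 168·x + 84·x^3 - 64    [combine like terms]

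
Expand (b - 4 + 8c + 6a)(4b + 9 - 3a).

(b - 4 + 8c + 6a)(4b + 9 - 3a)
= 4b^2 + 9b - 3ab - 16b - 36 + 12a + 32bc + 72c - 24ac + 24ab + 54a - 18a^2    [distributive law]
= 4b^2 - 7b + 21ab - 36 + 66a + 32bc + 72c - 24ac - 18a^2    [combine like terms]

4b^2 - 7b + 21ab - 36 + 66a + 32bc + 72c - 24ac - 18a^2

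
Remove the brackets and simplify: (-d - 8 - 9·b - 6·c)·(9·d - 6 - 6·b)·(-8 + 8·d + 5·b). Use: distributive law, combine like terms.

(-d - 8 - 9·b - 6·c)·(9·d - 6 - 6·b)·(-8 + 8·d + 5·b)
= (-9·d² + 6·d + 6·b·d - 72·d + 48 + 48·b - 81·b·d + 54·b + 54·b² - 54·c·d + 36·c + 36·b·c)·(-8 + 8·d + 5·b)    [distributive law]
= (-9·d² - 66·d - 75·b·d + 48 + 102·b + 54·b² - 54·c·d + 36·c + 36·b·c)·(-8 + 8·d + 5·b)    [combine like terms]
= 72·d² - 72·d³ - 45·b·d² + 528·d - 528·d² - 330·b·d + 600·b·d - 600·b·d² - 375·b²·d - 384 + 384·d + 240·b - 816·b + 816·b·d + 510·b² - 432·b² + 432·b²·d + 270·b³ + 432·c·d - 432·c·d² - 270·b·c·d - 288·c + 288·c·d + 180·b·c - 288·b·c + 288·b·c·d + 180·b²·c    [distributive law]
= -456·d² - 72·d³ - 645·b·d² + 912·d + 1086·b·d + 57·b²·d - 384 - 576·b + 78·b² + 270·b³ + 720·c·d - 432·c·d² + 18·b·c·d - 288·c - 108·b·c + 180·b²·c    [combine like terms]

-456·d² - 72·d³ - 645·b·d² + 912·d + 1086·b·d + 57·b²·d - 384 - 576·b + 78·b² + 270·b³ + 720·c·d - 432·c·d² + 18·b·c·d - 288·c - 108·b·c + 180·b²·c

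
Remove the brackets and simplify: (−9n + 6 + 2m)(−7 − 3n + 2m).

45n + 27n² − 24mn − 42 − 2m + 4m²

(−9n + 6 + 2m)(−7 − 3n + 2m)
= 63n + 27n² − 18mn − 42 − 18n + 12m − 14m − 6mn + 4m²    [distributive law]
= 45n + 27n² − 24mn − 42 − 2m + 4m²    [combine like terms]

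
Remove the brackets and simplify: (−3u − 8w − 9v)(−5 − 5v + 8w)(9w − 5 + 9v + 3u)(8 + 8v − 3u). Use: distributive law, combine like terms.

3600uw − 1191uvw − 1701u^2w − 600u + 1635uv + 585u^2 + 3180uv^2 + 135u^2v − 135u^3 − 1767uv^2w − 45u^2vw + 945uv^3 − 450u^2v^2 − 135u^3v − 5304uw^2 − 672uvw^2 + 1224u^2w^2 + 216u^3w + 5440w^2 − 1472vw^2 − 1600w + 5800vw + 8336v^2w − 6912v^2w^2 + 936v^3w − 4608w^3 − 4608vw^3 + 1728uw^3 − 1800v − 360v^2 + 4680v^3 + 3240v^4

(−3u − 8w − 9v)(−5 − 5v + 8w)(9w − 5 + 9v + 3u)(8 + 8v − 3u)
= (15u + 15uv − 24uw + 40w + 40vw − 64w^2 + 45v + 45v^2 − 72vw)(9w − 5 + 9v + 3u)(8 + 8v − 3u)    [distributive law]
= (15u + 15uv − 24uw + 40w − 32vw − 64w^2 + 45v + 45v^2)(9w − 5 + 9v + 3u)(8 + 8v − 3u)    [combine like terms]
= (135uw − 75u + 135uv + 45u^2 + 135uvw − 75uv + 135uv^2 + 45u^2v − 216uw^2 + 120uw − 216uvw − 72u^2w + 360w^2 − 200w + 360vw + 120uw − 288vw^2 + 160vw − 288v^2w − 96uvw − 576w^3 + 320w^2 − 576vw^2 − 192uw^2 + 405vw − 225v + 405v^2 + 135uv + 405v^2w − 225v^2 + 405v^3 + 135uv^2)(8 + 8v − 3u)    [distributive law]
= (375uw − 75u + 195uv + 45u^2 − 177uvw + 270uv^2 + 45u^2v − 408uw^2 − 72u^2w + 680w^2 − 200w + 925vw − 864vw^2 + 117v^2w − 576w^3 − 225v + 180v^2 + 405v^3)(8 + 8v − 3u)    [combine like terms]
= 3000uw + 3000uvw − 1125u^2w − 600u − 600uv + 225u^2 + 1560uv + 1560uv^2 − 585u^2v + 360u^2 + 360u^2v − 135u^3 − 1416uvw − 1416uv^2w + 531u^2vw + 2160uv^2 + 2160uv^3 − 810u^2v^2 + 360u^2v + 360u^2v^2 − 135u^3v − 3264uw^2 − 3264uvw^2 + 1224u^2w^2 − 576u^2w − 576u^2vw + 216u^3w + 5440w^2 + 5440vw^2 − 2040uw^2 − 1600w − 1600vw + 600uw + 7400vw + 7400v^2w − 2775uvw − 6912vw^2 − 6912v^2w^2 + 2592uvw^2 + 936v^2w + 936v^3w − 351uv^2w − 4608w^3 − 4608vw^3 + 1728uw^3 − 1800v − 1800v^2 + 675uv + 1440v^2 + 1440v^3 − 540uv^2 + 3240v^3 + 3240v^4 − 1215uv^3    [distributive law]
= 3600uw − 1191uvw − 1701u^2w − 600u + 1635uv + 585u^2 + 3180uv^2 + 135u^2v − 135u^3 − 1767uv^2w − 45u^2vw + 945uv^3 − 450u^2v^2 − 135u^3v − 5304uw^2 − 672uvw^2 + 1224u^2w^2 + 216u^3w + 5440w^2 − 1472vw^2 − 1600w + 5800vw + 8336v^2w − 6912v^2w^2 + 936v^3w − 4608w^3 − 4608vw^3 + 1728uw^3 − 1800v − 360v^2 + 4680v^3 + 3240v^4    [combine like terms]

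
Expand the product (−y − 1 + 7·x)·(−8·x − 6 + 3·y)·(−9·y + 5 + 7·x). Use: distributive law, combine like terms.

(−y − 1 + 7·x)·(−8·x − 6 + 3·y)·(−9·y + 5 + 7·x)
= (8·x·y + 6·y − 3·y^2 + 8·x + 6 − 3·y − 56·x^2 − 42·x + 21·x·y)·(−9·y + 5 + 7·x)    [distributive law]
= (29·x·y + 3·y − 3·y^2 − 34·x + 6 − 56·x^2)·(−9·y + 5 + 7·x)    [combine like terms]
= −261·x·y^2 + 145·x·y + 203·x^2·y − 27·y^2 + 15·y + 21·x·y + 27·y^3 − 15·y^2 − 21·x·y^2 + 306·x·y − 170·x − 238·x^2 − 54·y + 30 + 42·x + 504·x^2·y − 280·x^2 − 392·x^3    [distributive law]
= −282·x·y^2 + 472·x·y + 707·x^2·y − 42·y^2 − 39·y + 27·y^3 − 128·x − 518·x^2 + 30 − 392·x^3    [combine like terms]

−282·x·y^2 + 472·x·y + 707·x^2·y − 42·y^2 − 39·y + 27·y^3 − 128·x − 518·x^2 + 30 − 392·x^3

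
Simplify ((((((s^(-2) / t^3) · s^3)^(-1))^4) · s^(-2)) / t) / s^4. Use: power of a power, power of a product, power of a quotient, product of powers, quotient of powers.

s^(-10)t^11

((((((s^(-2) / t^3) · s^3)^(-1))^4) · s^(-2)) / t) / s^4
= (((((s^(-2) / t^3) · s^3)^(-4)) · s^(-2)) / t) / s^4    [power of a power]
= (((((s^(-2) / t^3)^(-4)) · ((s^3)^(-4))) · s^(-2)) / t) / s^4    [power of a product]
= ((((((s^(-2))^(-4)) / ((t^3)^(-4))) · ((s^3)^(-4))) · s^(-2)) / t) / s^4    [power of a quotient]
= ((((s^8 / ((t^3)^(-4))) · ((s^3)^(-4))) · s^(-2)) / t) / s^4    [power of a power]
= ((((s^8 / t^(-12)) · ((s^3)^(-4))) · s^(-2)) / t) / s^4    [power of a power]
= ((((s^8 / t^(-12)) · s^(-12)) · s^(-2)) / t) / s^4    [power of a power]
= s^(-10)t^11    [quotient of powers; product of powers]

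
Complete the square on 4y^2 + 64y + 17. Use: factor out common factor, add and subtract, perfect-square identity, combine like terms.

4(y + 8)^2 − 239

4y^2 + 64y + 17
= 4(y^2 + 16y) + 17    [factor out 4 from the y-terms]
= 4(y^2 + 16y + 64 − 64) + 17    [add and subtract 64 inside the bracket]
= 4(y + 8)^2 − 256 + 17    [perfect-square identity]
= 4(y + 8)^2 − 239    [combine constants]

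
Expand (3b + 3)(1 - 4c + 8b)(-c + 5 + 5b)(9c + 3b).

(3b + 3)(1 - 4c + 8b)(-c + 5 + 5b)(9c + 3b)
= (3b - 12bc + 24b^2 + 3 - 12c + 24b)(-c + 5 + 5b)(9c + 3b)    [distributive law]
= (27b - 12bc + 24b^2 + 3 - 12c)(-c + 5 + 5b)(9c + 3b)    [combine like terms]
= (-27bc + 135b + 135b^2 + 12bc^2 - 60bc - 60b^2c - 24b^2c + 120b^2 + 120b^3 - 3c + 15 + 15b + 12c^2 - 60c - 60bc)(9c + 3b)    [distributive law]
= (-147bc + 150b + 255b^2 + 12bc^2 - 84b^2c + 120b^3 - 63c + 15 + 12c^2)(9c + 3b)    [combine like terms]
= -1323bc^2 - 441b^2c + 1350bc + 450b^2 + 2295b^2c + 765b^3 + 108bc^3 + 36b^2c^2 - 756b^2c^2 - 252b^3c + 1080b^3c + 360b^4 - 567c^2 - 189bc + 135c + 45b + 108c^3 + 36bc^2    [distributive law]
= -1287bc^2 + 1854b^2c + 1161bc + 450b^2 + 765b^3 + 108bc^3 - 720b^2c^2 + 828b^3c + 360b^4 - 567c^2 + 135c + 45b + 108c^3    [combine like terms]

-1287bc^2 + 1854b^2c + 1161bc + 450b^2 + 765b^3 + 108bc^3 - 720b^2c^2 + 828b^3c + 360b^4 - 567c^2 + 135c + 45b + 108c^3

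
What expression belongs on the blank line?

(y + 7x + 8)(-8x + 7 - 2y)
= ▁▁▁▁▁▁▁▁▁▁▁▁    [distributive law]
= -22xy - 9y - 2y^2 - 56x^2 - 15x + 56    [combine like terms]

After distributive law, the bracketed line is:

-8xy + 7y - 2y^2 - 56x^2 + 49x - 14xy - 64x + 56 - 16y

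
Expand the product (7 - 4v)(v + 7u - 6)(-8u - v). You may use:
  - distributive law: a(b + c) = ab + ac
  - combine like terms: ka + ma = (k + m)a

(7 - 4v)(v + 7u - 6)(-8u - v)
= (7v + 49u - 42 - 4v² - 28uv + 24v)(-8u - v)    [distributive law]
= (31v + 49u - 42 - 4v² - 28uv)(-8u - v)    [combine like terms]
= -248uv - 31v² - 392u² - 49uv + 336u + 42v + 32uv² + 4v³ + 224u²v + 28uv²    [distributive law]
= -297uv - 31v² - 392u² + 336u + 42v + 60uv² + 4v³ + 224u²v    [combine like terms]

-297uv - 31v² - 392u² + 336u + 42v + 60uv² + 4v³ + 224u²v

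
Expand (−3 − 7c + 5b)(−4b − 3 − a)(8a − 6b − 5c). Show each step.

(−3 − 7c + 5b)(−4b − 3 − a)(8a − 6b − 5c)
= (12b + 9 + 3a + 28bc + 21c + 7ac − 20b² − 15b − 5ab)(8a − 6b − 5c)    [distributive law]
= (−3b + 9 + 3a + 28bc + 21c + 7ac − 20b² − 5ab)(8a − 6b − 5c)    [combine like terms]
= −24ab + 18b² + 15bc + 72a − 54b − 45c + 24a² − 18ab − 15ac + 224abc − 168b²c − 140bc² + 168ac − 126bc − 105c² + 56a²c − 42abc − 35ac² − 160ab² + 120b³ + 100b²c − 40a²b + 30ab² + 25abc    [distributive law]
= −42ab + 18b² − 111bc + 72a − 54b − 45c + 24a² + 153ac + 207abc − 68b²c − 140bc² − 105c² + 56a²c − 35ac² − 130ab² + 120b³ − 40a²b    [combine like terms]

−42ab + 18b² − 111bc + 72a − 54b − 45c + 24a² + 153ac + 207abc − 68b²c − 140bc² − 105c² + 56a²c − 35ac² − 130ab² + 120b³ − 40a²b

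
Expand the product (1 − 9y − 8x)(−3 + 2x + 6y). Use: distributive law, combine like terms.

(1 − 9y − 8x)(−3 + 2x + 6y)
= −3 + 2x + 6y + 27y − 18xy − 54y² + 24x − 16x² − 48xy    [distributive law]
= −3 + 26x + 33y − 66xy − 54y² − 16x²    [combine like terms]

−3 + 26x + 33y − 66xy − 54y² − 16x²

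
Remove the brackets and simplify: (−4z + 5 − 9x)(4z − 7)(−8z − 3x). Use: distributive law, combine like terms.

128z^3 + 336xz^2 − 384z^2 − 648xz + 280z + 105x + 108x^2z − 189x^2

(−4z + 5 − 9x)(4z − 7)(−8z − 3x)
= (−16z^2 + 28z + 20z − 35 − 36xz + 63x)(−8z − 3x)    [distributive law]
= (−16z^2 + 48z − 35 − 36xz + 63x)(−8z − 3x)    [combine like terms]
= 128z^3 + 48xz^2 − 384z^2 − 144xz + 280z + 105x + 288xz^2 + 108x^2z − 504xz − 189x^2    [distributive law]
= 128z^3 + 336xz^2 − 384z^2 − 648xz + 280z + 105x + 108x^2z − 189x^2    [combine like terms]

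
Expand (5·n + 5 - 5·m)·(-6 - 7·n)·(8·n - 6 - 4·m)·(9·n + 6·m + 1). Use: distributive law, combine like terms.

(5·n + 5 - 5·m)·(-6 - 7·n)·(8·n - 6 - 4·m)·(9·n + 6·m + 1)
= (-30·n - 35·n^2 - 30 - 35·n + 30·m + 35·m·n)·(8·n - 6 - 4·m)·(9·n + 6·m + 1)    [distributive law]
= (-65·n - 35·n^2 - 30 + 30·m + 35·m·n)·(8·n - 6 - 4·m)·(9·n + 6·m + 1)    [combine like terms]
= (-520·n^2 + 390·n + 260·m·n - 280·n^3 + 210·n^2 + 140·m·n^2 - 240·n + 180 + 120·m + 240·m·n - 180·m - 120·m^2 + 280·m·n^2 - 210·m·n - 140·m^2·n)·(9·n + 6·m + 1)    [distributive law]
= (-310·n^2 + 150·n + 290·m·n - 280·n^3 + 420·m·n^2 + 180 - 60·m - 120·m^2 - 140·m^2·n)·(9·n + 6·m + 1)    [combine like terms]
= -2790·n^3 - 1860·m·n^2 - 310·n^2 + 1350·n^2 + 900·m·n + 150·n + 2610·m·n^2 + 1740·m^2·n + 290·m·n - 2520·n^4 - 1680·m·n^3 - 280·n^3 + 3780·m·n^3 + 2520·m^2·n^2 + 420·m·n^2 + 1620·n + 1080·m + 180 - 540·m·n - 360·m^2 - 60·m - 1080·m^2·n - 720·m^3 - 120·m^2 - 1260·m^2·n^2 - 840·m^3·n - 140·m^2·n    [distributive law]
= -3070·n^3 + 1170·m·n^2 + 1040·n^2 + 650·m·n + 1770·n + 520·m^2·n - 2520·n^4 + 2100·m·n^3 + 1260·m^2·n^2 + 1020·m + 180 - 480·m^2 - 720·m^3 - 840·m^3·n    [combine like terms]

-3070·n^3 + 1170·m·n^2 + 1040·n^2 + 650·m·n + 1770·n + 520·m^2·n - 2520·n^4 + 2100·m·n^3 + 1260·m^2·n^2 + 1020·m + 180 - 480·m^2 - 720·m^3 - 840·m^3·n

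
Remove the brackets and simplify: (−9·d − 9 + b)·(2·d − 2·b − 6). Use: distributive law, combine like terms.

(−9·d − 9 + b)·(2·d − 2·b − 6)
= −18·d² + 18·b·d + 54·d − 18·d + 18·b + 54 + 2·b·d − 2·b² − 6·b    [distributive law]
= −18·d² + 20·b·d + 36·d + 12·b + 54 − 2·b²    [combine like terms]

−18·d² + 20·b·d + 36·d + 12·b + 54 − 2·b²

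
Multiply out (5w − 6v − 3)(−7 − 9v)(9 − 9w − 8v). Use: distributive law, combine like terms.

(5w − 6v − 3)(−7 − 9v)(9 − 9w − 8v)
= (−35w − 45vw + 42v + 54v² + 21 + 27v)(9 − 9w − 8v)    [distributive law]
= (−35w − 45vw + 69v + 54v² + 21)(9 − 9w − 8v)    [combine like terms]
= −315w + 315w² + 280vw − 405vw + 405vw² + 360v²w + 621v − 621vw − 552v² + 486v² − 486v²w − 432v³ + 189 − 189w − 168v    [distributive law]
= −504w + 315w² − 746vw + 405vw² − 126v²w + 453v − 66v² − 432v³ + 189    [combine like terms]

−504w + 315w² − 746vw + 405vw² − 126v²w + 453v − 66v² − 432v³ + 189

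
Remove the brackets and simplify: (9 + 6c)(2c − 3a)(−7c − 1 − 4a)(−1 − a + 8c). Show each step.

−6c^2 + 1140ac^2 − 1020c^3 + 18c + 99ac + 657a^2c − 27a − 135a^2 − 108a^3 + 708ac^3 − 672c^4 + 498a^2c^2 − 72a^3c

(9 + 6c)(2c − 3a)(−7c − 1 − 4a)(−1 − a + 8c)
= (18c − 27a + 12c^2 − 18ac)(−7c − 1 − 4a)(−1 − a + 8c)    [distributive law]
= (−126c^2 − 18c − 72ac + 189ac + 27a + 108a^2 − 84c^3 − 12c^2 − 48ac^2 + 126ac^2 + 18ac + 72a^2c)(−1 − a + 8c)    [distributive law]
= (−138c^2 − 18c + 135ac + 27a + 108a^2 − 84c^3 + 78ac^2 + 72a^2c)(−1 − a + 8c)    [combine like terms]
= 138c^2 + 138ac^2 − 1104c^3 + 18c + 18ac − 144c^2 − 135ac − 135a^2c + 1080ac^2 − 27a − 27a^2 + 216ac − 108a^2 − 108a^3 + 864a^2c + 84c^3 + 84ac^3 − 672c^4 − 78ac^2 − 78a^2c^2 + 624ac^3 − 72a^2c − 72a^3c + 576a^2c^2    [distributive law]
= −6c^2 + 1140ac^2 − 1020c^3 + 18c + 99ac + 657a^2c − 27a − 135a^2 − 108a^3 + 708ac^3 − 672c^4 + 498a^2c^2 − 72a^3c    [combine like terms]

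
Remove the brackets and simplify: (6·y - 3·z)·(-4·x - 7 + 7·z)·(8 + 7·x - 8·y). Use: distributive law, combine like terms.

-486·x·y - 168·x^2·y + 192·x·y^2 - 336·y + 336·y^2 + 168·y·z + 198·x·y·z - 336·y^2·z + 243·x·z + 84·x^2·z + 168·z - 168·z^2 - 147·x·z^2 + 168·y·z^2

(6·y - 3·z)·(-4·x - 7 + 7·z)·(8 + 7·x - 8·y)
= (-24·x·y - 42·y + 42·y·z + 12·x·z + 21·z - 21·z^2)·(8 + 7·x - 8·y)    [distributive law]
= -192·x·y - 168·x^2·y + 192·x·y^2 - 336·y - 294·x·y + 336·y^2 + 336·y·z + 294·x·y·z - 336·y^2·z + 96·x·z + 84·x^2·z - 96·x·y·z + 168·z + 147·x·z - 168·y·z - 168·z^2 - 147·x·z^2 + 168·y·z^2    [distributive law]
= -486·x·y - 168·x^2·y + 192·x·y^2 - 336·y + 336·y^2 + 168·y·z + 198·x·y·z - 336·y^2·z + 243·x·z + 84·x^2·z + 168·z - 168·z^2 - 147·x·z^2 + 168·y·z^2    [combine like terms]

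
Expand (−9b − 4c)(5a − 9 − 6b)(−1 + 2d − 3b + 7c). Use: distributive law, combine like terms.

(−9b − 4c)(5a − 9 − 6b)(−1 + 2d − 3b + 7c)
= (−45ab + 81b + 54b² − 20ac + 36c + 24bc)(−1 + 2d − 3b + 7c)    [distributive law]
= 45ab − 90abd + 135ab² − 315abc − 81b + 162bd − 243b² + 567bc − 54b² + 108b²d − 162b³ + 378b²c + 20ac − 40acd + 60abc − 140ac² − 36c + 72cd − 108bc + 252c² − 24bc + 48bcd − 72b²c + 168bc²    [distributive law]
= 45ab − 90abd + 135ab² − 255abc − 81b + 162bd − 297b² + 435bc + 108b²d − 162b³ + 306b²c + 20ac − 40acd − 140ac² − 36c + 72cd + 252c² + 48bcd + 168bc²    [combine like terms]

45ab − 90abd + 135ab² − 255abc − 81b + 162bd − 297b² + 435bc + 108b²d − 162b³ + 306b²c + 20ac − 40acd − 140ac² − 36c + 72cd + 252c² + 48bcd + 168bc²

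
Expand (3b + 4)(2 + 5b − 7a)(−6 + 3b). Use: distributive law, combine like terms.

(3b + 4)(2 + 5b − 7a)(−6 + 3b)
= (6b + 15b² − 21ab + 8 + 20b − 28a)(−6 + 3b)    [distributive law]
= (26b + 15b² − 21ab + 8 − 28a)(−6 + 3b)    [combine like terms]
= −156b + 78b² − 90b² + 45b³ + 126ab − 63ab² − 48 + 24b + 168a − 84ab    [distributive law]
= −132b − 12b² + 45b³ + 42ab − 63ab² − 48 + 168a    [combine like terms]

−132b − 12b² + 45b³ + 42ab − 63ab² − 48 + 168a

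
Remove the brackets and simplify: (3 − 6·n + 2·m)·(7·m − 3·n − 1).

19·m − 3·n − 3 − 48·m·n + 18·n^2 + 14·m^2

(3 − 6·n + 2·m)·(7·m − 3·n − 1)
= 21·m − 9·n − 3 − 42·m·n + 18·n^2 + 6·n + 14·m^2 − 6·m·n − 2·m    [distributive law]
= 19·m − 3·n − 3 − 48·m·n + 18·n^2 + 14·m^2    [combine like terms]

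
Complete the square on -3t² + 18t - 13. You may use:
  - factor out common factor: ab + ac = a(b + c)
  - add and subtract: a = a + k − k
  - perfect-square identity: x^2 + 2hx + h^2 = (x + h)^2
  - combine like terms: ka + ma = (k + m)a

-3(t - 3)² + 14

-3t² + 18t - 13
= -3(t² - 6t) - 13    [factor out -3 from the t-terms]
= -3(t² - 6t + 9 - 9) - 13    [add and subtract 9 inside the bracket]
= -3(t - 3)² + 27 - 13    [perfect-square identity]
= -3(t - 3)² + 14    [combine constants]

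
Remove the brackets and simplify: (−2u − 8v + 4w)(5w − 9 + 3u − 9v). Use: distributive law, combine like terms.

2uw + 18u − 6u^2 − 6uv − 76vw + 72v + 72v^2 + 20w^2 − 36w

(−2u − 8v + 4w)(5w − 9 + 3u − 9v)
= −10uw + 18u − 6u^2 + 18uv − 40vw + 72v − 24uv + 72v^2 + 20w^2 − 36w + 12uw − 36vw    [distributive law]
= 2uw + 18u − 6u^2 − 6uv − 76vw + 72v + 72v^2 + 20w^2 − 36w    [combine like terms]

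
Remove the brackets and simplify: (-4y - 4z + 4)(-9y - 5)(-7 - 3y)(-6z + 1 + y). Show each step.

804y^2z - 32y^2 - 312y^3 + 540y^3z - 108y^4 - 1484yz + 312y + 1872yz^2 + 648y^2z^2 + 840z^2 - 980z + 140

(-4y - 4z + 4)(-9y - 5)(-7 - 3y)(-6z + 1 + y)
= (36y^2 + 20y + 36yz + 20z - 36y - 20)(-7 - 3y)(-6z + 1 + y)    [distributive law]
= (36y^2 - 16y + 36yz + 20z - 20)(-7 - 3y)(-6z + 1 + y)    [combine like terms]
= (-252y^2 - 108y^3 + 112y + 48y^2 - 252yz - 108y^2z - 140z - 60yz + 140 + 60y)(-6z + 1 + y)    [distributive law]
= (-204y^2 - 108y^3 + 172y - 312yz - 108y^2z - 140z + 140)(-6z + 1 + y)    [combine like terms]
= 1224y^2z - 204y^2 - 204y^3 + 648y^3z - 108y^3 - 108y^4 - 1032yz + 172y + 172y^2 + 1872yz^2 - 312yz - 312y^2z + 648y^2z^2 - 108y^2z - 108y^3z + 840z^2 - 140z - 140yz - 840z + 140 + 140y    [distributive law]
= 804y^2z - 32y^2 - 312y^3 + 540y^3z - 108y^4 - 1484yz + 312y + 1872yz^2 + 648y^2z^2 + 840z^2 - 980z + 140    [combine like terms]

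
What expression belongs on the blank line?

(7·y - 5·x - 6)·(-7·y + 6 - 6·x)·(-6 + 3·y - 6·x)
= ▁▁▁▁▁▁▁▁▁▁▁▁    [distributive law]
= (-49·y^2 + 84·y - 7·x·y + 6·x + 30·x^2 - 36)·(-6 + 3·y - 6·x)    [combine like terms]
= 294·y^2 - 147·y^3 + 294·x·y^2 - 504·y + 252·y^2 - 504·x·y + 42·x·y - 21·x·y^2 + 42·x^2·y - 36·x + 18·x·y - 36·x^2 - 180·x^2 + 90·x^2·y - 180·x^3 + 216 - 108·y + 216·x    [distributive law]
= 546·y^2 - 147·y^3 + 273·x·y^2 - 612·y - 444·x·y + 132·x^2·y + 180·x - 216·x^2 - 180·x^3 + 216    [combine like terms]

Applying distributive law to the line above:

(-49·y^2 + 42·y - 42·x·y + 35·x·y - 30·x + 30·x^2 + 42·y - 36 + 36·x)·(-6 + 3·y - 6·x)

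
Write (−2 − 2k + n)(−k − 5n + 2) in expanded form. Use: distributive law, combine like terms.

(−2 − 2k + n)(−k − 5n + 2)
= 2k + 10n − 4 + 2k² + 10kn − 4k − kn − 5n² + 2n    [distributive law]
= −2k + 12n − 4 + 2k² + 9kn − 5n²    [combine like terms]

−2k + 12n − 4 + 2k² + 9kn − 5n²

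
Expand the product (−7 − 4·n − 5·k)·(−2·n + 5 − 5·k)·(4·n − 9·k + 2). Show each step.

−8·n^2 + 154·k·n − 152·n + 335·k − 70 − 40·k^2 + 32·n^3 + 48·k·n^2 − 170·k^2·n − 225·k^3

(−7 − 4·n − 5·k)·(−2·n + 5 − 5·k)·(4·n − 9·k + 2)
= (14·n − 35 + 35·k + 8·n^2 − 20·n + 20·k·n + 10·k·n − 25·k + 25·k^2)·(4·n − 9·k + 2)    [distributive law]
= (−6·n − 35 + 10·k + 8·n^2 + 30·k·n + 25·k^2)·(4·n − 9·k + 2)    [combine like terms]
= −24·n^2 + 54·k·n − 12·n − 140·n + 315·k − 70 + 40·k·n − 90·k^2 + 20·k + 32·n^3 − 72·k·n^2 + 16·n^2 + 120·k·n^2 − 270·k^2·n + 60·k·n + 100·k^2·n − 225·k^3 + 50·k^2    [distributive law]
= −8·n^2 + 154·k·n − 152·n + 335·k − 70 − 40·k^2 + 32·n^3 + 48·k·n^2 − 170·k^2·n − 225·k^3    [combine like terms]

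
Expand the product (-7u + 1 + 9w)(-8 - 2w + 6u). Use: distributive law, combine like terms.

(-7u + 1 + 9w)(-8 - 2w + 6u)
= 56u + 14uw - 42u^2 - 8 - 2w + 6u - 72w - 18w^2 + 54uw    [distributive law]
= 62u + 68uw - 42u^2 - 8 - 74w - 18w^2    [combine like terms]

62u + 68uw - 42u^2 - 8 - 74w - 18w^2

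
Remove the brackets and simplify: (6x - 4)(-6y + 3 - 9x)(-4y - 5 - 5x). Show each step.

144xy² - 156xy + 396x²y - 210x + 270x³ - 96y² - 72y + 60

(6x - 4)(-6y + 3 - 9x)(-4y - 5 - 5x)
= (-36xy + 18x - 54x² + 24y - 12 + 36x)(-4y - 5 - 5x)    [distributive law]
= (-36xy + 54x - 54x² + 24y - 12)(-4y - 5 - 5x)    [combine like terms]
= 144xy² + 180xy + 180x²y - 216xy - 270x - 270x² + 216x²y + 270x² + 270x³ - 96y² - 120y - 120xy + 48y + 60 + 60x    [distributive law]
= 144xy² - 156xy + 396x²y - 210x + 270x³ - 96y² - 72y + 60    [combine like terms]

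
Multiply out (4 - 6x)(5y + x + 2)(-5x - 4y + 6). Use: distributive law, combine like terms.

(4 - 6x)(5y + x + 2)(-5x - 4y + 6)
= (20y + 4x + 8 - 30xy - 6x^2 - 12x)(-5x - 4y + 6)    [distributive law]
= (20y - 8x + 8 - 30xy - 6x^2)(-5x - 4y + 6)    [combine like terms]
= -100xy - 80y^2 + 120y + 40x^2 + 32xy - 48x - 40x - 32y + 48 + 150x^2y + 120xy^2 - 180xy + 30x^3 + 24x^2y - 36x^2    [distributive law]
= -248xy - 80y^2 + 88y + 4x^2 - 88x + 48 + 174x^2y + 120xy^2 + 30x^3    [combine like terms]

-248xy - 80y^2 + 88y + 4x^2 - 88x + 48 + 174x^2y + 120xy^2 + 30x^3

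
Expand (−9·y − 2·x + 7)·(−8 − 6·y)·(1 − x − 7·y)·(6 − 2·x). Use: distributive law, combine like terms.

(−9·y − 2·x + 7)·(−8 − 6·y)·(1 − x − 7·y)·(6 − 2·x)
= (72·y + 54·y² + 16·x + 12·x·y − 56 − 42·y)·(1 − x − 7·y)·(6 − 2·x)    [distributive law]
= (30·y + 54·y² + 16·x + 12·x·y − 56)·(1 − x − 7·y)·(6 − 2·x)    [combine like terms]
= (30·y − 30·x·y − 210·y² + 54·y² − 54·x·y² − 378·y³ + 16·x − 16·x² − 112·x·y + 12·x·y − 12·x²·y − 84·x·y² − 56 + 56·x + 392·y)·(6 − 2·x)    [distributive law]
= (422·y − 130·x·y − 156·y² − 138·x·y² − 378·y³ + 72·x − 16·x² − 12·x²·y − 56)·(6 − 2·x)    [combine like terms]
= 2532·y − 844·x·y − 780·x·y + 260·x²·y − 936·y² + 312·x·y² − 828·x·y² + 276·x²·y² − 2268·y³ + 756·x·y³ + 432·x − 144·x² − 96·x² + 32·x³ − 72·x²·y + 24·x³·y − 336 + 112·x    [distributive law]
= 2532·y − 1624·x·y + 188·x²·y − 936·y² − 516·x·y² + 276·x²·y² − 2268·y³ + 756·x·y³ + 544·x − 240·x² + 32·x³ + 24·x³·y − 336    [combine like terms]

2532·y − 1624·x·y + 188·x²·y − 936·y² − 516·x·y² + 276·x²·y² − 2268·y³ + 756·x·y³ + 544·x − 240·x² + 32·x³ + 24·x³·y − 336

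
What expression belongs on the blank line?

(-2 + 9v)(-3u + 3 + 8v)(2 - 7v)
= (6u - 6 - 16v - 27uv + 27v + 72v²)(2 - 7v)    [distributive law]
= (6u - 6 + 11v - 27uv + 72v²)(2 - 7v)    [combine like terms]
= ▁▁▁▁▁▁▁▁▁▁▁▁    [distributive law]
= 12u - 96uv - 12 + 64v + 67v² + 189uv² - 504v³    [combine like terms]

By distributive law:

12u - 42uv - 12 + 42v + 22v - 77v² - 54uv + 189uv² + 144v² - 504v³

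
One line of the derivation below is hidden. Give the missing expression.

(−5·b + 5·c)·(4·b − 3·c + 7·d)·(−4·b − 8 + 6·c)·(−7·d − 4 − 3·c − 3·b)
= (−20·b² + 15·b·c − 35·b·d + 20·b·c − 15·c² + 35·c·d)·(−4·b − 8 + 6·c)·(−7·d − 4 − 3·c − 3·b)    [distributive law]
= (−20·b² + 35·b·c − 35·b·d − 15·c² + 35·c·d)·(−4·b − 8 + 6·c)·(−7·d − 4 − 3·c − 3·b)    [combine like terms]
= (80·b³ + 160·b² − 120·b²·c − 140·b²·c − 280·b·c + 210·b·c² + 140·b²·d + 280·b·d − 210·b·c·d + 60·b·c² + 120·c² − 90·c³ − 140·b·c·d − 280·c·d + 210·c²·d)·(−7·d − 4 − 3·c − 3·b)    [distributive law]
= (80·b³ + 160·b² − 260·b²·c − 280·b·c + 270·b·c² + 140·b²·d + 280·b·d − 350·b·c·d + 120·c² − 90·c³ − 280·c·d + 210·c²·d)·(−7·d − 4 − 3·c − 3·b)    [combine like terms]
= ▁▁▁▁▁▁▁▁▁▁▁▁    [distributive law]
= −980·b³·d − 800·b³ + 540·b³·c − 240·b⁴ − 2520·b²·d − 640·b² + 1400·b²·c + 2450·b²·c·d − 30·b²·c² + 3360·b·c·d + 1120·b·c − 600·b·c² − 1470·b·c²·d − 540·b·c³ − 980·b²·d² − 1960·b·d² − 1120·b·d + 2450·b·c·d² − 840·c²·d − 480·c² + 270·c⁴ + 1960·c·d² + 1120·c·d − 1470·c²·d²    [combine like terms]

After distributive law, the bracketed line is:

−560·b³·d − 320·b³ − 240·b³·c − 240·b⁴ − 1120·b²·d − 640·b² − 480·b²·c − 480·b³ + 1820·b²·c·d + 1040·b²·c + 780·b²·c² + 780·b³·c + 1960·b·c·d + 1120·b·c + 840·b·c² + 840·b²·c − 1890·b·c²·d − 1080·b·c² − 810·b·c³ − 810·b²·c² − 980·b²·d² − 560·b²·d − 420·b²·c·d − 420·b³·d − 1960·b·d² − 1120·b·d − 840·b·c·d − 840·b²·d + 2450·b·c·d² + 1400·b·c·d + 1050·b·c²·d + 1050·b²·c·d − 840·c²·d − 480·c² − 360·c³ − 360·b·c² + 630·c³·d + 360·c³ + 270·c⁴ + 270·b·c³ + 1960·c·d² + 1120·c·d + 840·c²·d + 840·b·c·d − 1470·c²·d² − 840·c²·d − 630·c³·d − 630·b·c²·d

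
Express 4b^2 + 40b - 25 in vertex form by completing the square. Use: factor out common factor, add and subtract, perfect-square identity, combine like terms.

4(b + 5)^2 - 125

4b^2 + 40b - 25
= 4(b^2 + 10b) - 25    [factor out 4 from the b-terms]
= 4(b^2 + 10b + 25 - 25) - 25    [add and subtract 25 inside the bracket]
= 4(b + 5)^2 - 100 - 25    [perfect-square identity]
= 4(b + 5)^2 - 125    [combine constants]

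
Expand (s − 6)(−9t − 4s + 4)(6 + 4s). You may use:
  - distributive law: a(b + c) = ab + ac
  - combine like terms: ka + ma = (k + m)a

162st − 36s^2t + 88s^2 − 16s^3 + 72s + 324t − 144

(s − 6)(−9t − 4s + 4)(6 + 4s)
= (−9st − 4s^2 + 4s + 54t + 24s − 24)(6 + 4s)    [distributive law]
= (−9st − 4s^2 + 28s + 54t − 24)(6 + 4s)    [combine like terms]
= −54st − 36s^2t − 24s^2 − 16s^3 + 168s + 112s^2 + 324t + 216st − 144 − 96s    [distributive law]
= 162st − 36s^2t + 88s^2 − 16s^3 + 72s + 324t − 144    [combine like terms]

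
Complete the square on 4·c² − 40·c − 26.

4·c² − 40·c − 26
= 4(c² − 10·c) − 26    [factor out 4 from the c-terms]
= 4(c² − 10·c + 25 − 25) − 26    [add and subtract 25 inside the bracket]
= 4(c − 5)² − 100 − 26    [perfect-square identity]
= 4(c − 5)² − 126    [combine constants]

4(c − 5)² − 126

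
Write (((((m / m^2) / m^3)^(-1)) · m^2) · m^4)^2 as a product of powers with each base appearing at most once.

(((((m / m^2) / m^3)^(-1)) · m^2) · m^4)^2
= (((((m / m^2) / m^3)^(-1)) · m^2)^2) · ((m^4)^2)    [power of a product]
= (((((m / m^2) / m^3)^(-1))^2) · ((m^2)^2)) · ((m^4)^2)    [power of a product]
= ((((m / m^2) / m^3)^(-2)) · ((m^2)^2)) · ((m^4)^2)    [power of a power]
= ((((m / m^2)^(-2)) / ((m^3)^(-2))) · ((m^2)^2)) · ((m^4)^2)    [power of a quotient]
= ((((m^(-2)) / ((m^2)^(-2))) / ((m^3)^(-2))) · ((m^2)^2)) · ((m^4)^2)    [power of a quotient]
= (((m^(-2) / m^(-4)) / ((m^3)^(-2))) · ((m^2)^2)) · ((m^4)^2)    [power of a power]
= ((m^2 / ((m^3)^(-2))) · ((m^2)^2)) · ((m^4)^2)    [quotient of powers]
= ((m^2 / m^(-6)) · ((m^2)^2)) · ((m^4)^2)    [power of a power]
= (m^8 · ((m^2)^2)) · ((m^4)^2)    [quotient of powers]
= (m^8 · m^4) · ((m^4)^2)    [power of a power]
= m^12 · ((m^4)^2)    [product of powers]
= m^12 · m^8    [power of a power]
= m^20    [product of powers]

m^20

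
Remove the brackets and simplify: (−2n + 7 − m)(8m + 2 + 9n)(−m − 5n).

(−2n + 7 − m)(8m + 2 + 9n)(−m − 5n)
= (−16mn − 4n − 18n^2 + 56m + 14 + 63n − 8m^2 − 2m − 9mn)(−m − 5n)    [distributive law]
= (−25mn + 59n − 18n^2 + 54m + 14 − 8m^2)(−m − 5n)    [combine like terms]
= 25m^2n + 125mn^2 − 59mn − 295n^2 + 18mn^2 + 90n^3 − 54m^2 − 270mn − 14m − 70n + 8m^3 + 40m^2n    [distributive law]
= 65m^2n + 143mn^2 − 329mn − 295n^2 + 90n^3 − 54m^2 − 14m − 70n + 8m^3    [combine like terms]

65m^2n + 143mn^2 − 329mn − 295n^2 + 90n^3 − 54m^2 − 14m − 70n + 8m^3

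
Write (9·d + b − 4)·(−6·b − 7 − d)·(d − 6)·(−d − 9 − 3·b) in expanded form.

82·b·d³ + 163·b·d² + 171·b²·d² − 4167·b·d − 1023·b²·d + 86·d³ − 337·d² − 3270·d + 9·d⁴ + 18·b³·d − 18·b² − 108·b³ + 1422·b + 1512

(9·d + b − 4)·(−6·b − 7 − d)·(d − 6)·(−d − 9 − 3·b)
= (−54·b·d − 63·d − 9·d² − 6·b² − 7·b − b·d + 24·b + 28 + 4·d)·(d − 6)·(−d − 9 − 3·b)    [distributive law]
= (−55·b·d − 59·d − 9·d² − 6·b² + 17·b + 28)·(d − 6)·(−d − 9 − 3·b)    [combine like terms]
= (−55·b·d² + 330·b·d − 59·d² + 354·d − 9·d³ + 54·d² − 6·b²·d + 36·b² + 17·b·d − 102·b + 28·d − 168)·(−d − 9 − 3·b)    [distributive law]
= (−55·b·d² + 347·b·d − 5·d² + 382·d − 9·d³ − 6·b²·d + 36·b² − 102·b − 168)·(−d − 9 − 3·b)    [combine like terms]
= 55·b·d³ + 495·b·d² + 165·b²·d² − 347·b·d² − 3123·b·d − 1041·b²·d + 5·d³ + 45·d² + 15·b·d² − 382·d² − 3438·d − 1146·b·d + 9·d⁴ + 81·d³ + 27·b·d³ + 6·b²·d² + 54·b²·d + 18·b³·d − 36·b²·d − 324·b² − 108·b³ + 102·b·d + 918·b + 306·b² + 168·d + 1512 + 504·b    [distributive law]
= 82·b·d³ + 163·b·d² + 171·b²·d² − 4167·b·d − 1023·b²·d + 86·d³ − 337·d² − 3270·d + 9·d⁴ + 18·b³·d − 18·b² − 108·b³ + 1422·b + 1512    [combine like terms]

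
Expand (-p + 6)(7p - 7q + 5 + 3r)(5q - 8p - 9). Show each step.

(-p + 6)(7p - 7q + 5 + 3r)(5q - 8p - 9)
= (-7p^2 + 7pq - 5p - 3pr + 42p - 42q + 30 + 18r)(5q - 8p - 9)    [distributive law]
= (-7p^2 + 7pq + 37p - 3pr - 42q + 30 + 18r)(5q - 8p - 9)    [combine like terms]
= -35p^2q + 56p^3 + 63p^2 + 35pq^2 - 56p^2q - 63pq + 185pq - 296p^2 - 333p - 15pqr + 24p^2r + 27pr - 210q^2 + 336pq + 378q + 150q - 240p - 270 + 90qr - 144pr - 162r    [distributive law]
= -91p^2q + 56p^3 - 233p^2 + 35pq^2 + 458pq - 573p - 15pqr + 24p^2r - 117pr - 210q^2 + 528q - 270 + 90qr - 162r    [combine like terms]

-91p^2q + 56p^3 - 233p^2 + 35pq^2 + 458pq - 573p - 15pqr + 24p^2r - 117pr - 210q^2 + 528q - 270 + 90qr - 162r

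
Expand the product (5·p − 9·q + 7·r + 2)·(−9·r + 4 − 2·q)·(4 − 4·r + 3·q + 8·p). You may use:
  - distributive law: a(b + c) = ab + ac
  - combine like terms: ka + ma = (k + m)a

(5·p − 9·q + 7·r + 2)·(−9·r + 4 − 2·q)·(4 − 4·r + 3·q + 8·p)
= (−45·p·r + 20·p − 10·p·q + 81·q·r − 36·q + 18·q^2 − 63·r^2 + 28·r − 14·q·r − 18·r + 8 − 4·q)·(4 − 4·r + 3·q + 8·p)    [distributive law]
= (−45·p·r + 20·p − 10·p·q + 67·q·r − 40·q + 18·q^2 − 63·r^2 + 10·r + 8)·(4 − 4·r + 3·q + 8·p)    [combine like terms]
= −180·p·r + 180·p·r^2 − 135·p·q·r − 360·p^2·r + 80·p − 80·p·r + 60·p·q + 160·p^2 − 40·p·q + 40·p·q·r − 30·p·q^2 − 80·p^2·q + 268·q·r − 268·q·r^2 + 201·q^2·r + 536·p·q·r − 160·q + 160·q·r − 120·q^2 − 320·p·q + 72·q^2 − 72·q^2·r + 54·q^3 + 144·p·q^2 − 252·r^2 + 252·r^3 − 189·q·r^2 − 504·p·r^2 + 40·r − 40·r^2 + 30·q·r + 80·p·r + 32 − 32·r + 24·q + 64·p    [distributive law]
= −180·p·r − 324·p·r^2 + 441·p·q·r − 360·p^2·r + 144·p − 300·p·q + 160·p^2 + 114·p·q^2 − 80·p^2·q + 458·q·r − 457·q·r^2 + 129·q^2·r − 136·q − 48·q^2 + 54·q^3 − 292·r^2 + 252·r^3 + 8·r + 32    [combine like terms]

−180·p·r − 324·p·r^2 + 441·p·q·r − 360·p^2·r + 144·p − 300·p·q + 160·p^2 + 114·p·q^2 − 80·p^2·q + 458·q·r − 457·q·r^2 + 129·q^2·r − 136·q − 48·q^2 + 54·q^3 − 292·r^2 + 252·r^3 + 8·r + 32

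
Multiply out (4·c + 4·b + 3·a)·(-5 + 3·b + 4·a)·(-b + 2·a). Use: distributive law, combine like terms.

(4·c + 4·b + 3·a)·(-5 + 3·b + 4·a)·(-b + 2·a)
= (-20·c + 12·b·c + 16·a·c - 20·b + 12·b² + 16·a·b - 15·a + 9·a·b + 12·a²)·(-b + 2·a)    [distributive law]
= (-20·c + 12·b·c + 16·a·c - 20·b + 12·b² + 25·a·b - 15·a + 12·a²)·(-b + 2·a)    [combine like terms]
= 20·b·c - 40·a·c - 12·b²·c + 24·a·b·c - 16·a·b·c + 32·a²·c + 20·b² - 40·a·b - 12·b³ + 24·a·b² - 25·a·b² + 50·a²·b + 15·a·b - 30·a² - 12·a²·b + 24·a³    [distributive law]
= 20·b·c - 40·a·c - 12·b²·c + 8·a·b·c + 32·a²·c + 20·b² - 25·a·b - 12·b³ - a·b² + 38·a²·b - 30·a² + 24·a³    [combine like terms]

20·b·c - 40·a·c - 12·b²·c + 8·a·b·c + 32·a²·c + 20·b² - 25·a·b - 12·b³ - a·b² + 38·a²·b - 30·a² + 24·a³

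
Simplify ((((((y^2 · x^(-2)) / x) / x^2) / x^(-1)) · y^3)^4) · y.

x^(-16)·y^21

((((((y^2 · x^(-2)) / x) / x^2) / x^(-1)) · y^3)^4) · y
= ((((((y^2 · x^(-2)) / x) / x^2) / x^(-1))^4) · ((y^3)^4)) · y    [power of a product]
= ((((((y^2 · x^(-2)) / x) / x^2)^4) / ((x^(-1))^4)) · ((y^3)^4)) · y    [power of a quotient]
= ((((((y^2 · x^(-2)) / x)^4) / ((x^2)^4)) / ((x^(-1))^4)) · ((y^3)^4)) · y    [power of a quotient]
= ((((((y^2 · x^(-2))^4) / (x^4)) / ((x^2)^4)) / ((x^(-1))^4)) · ((y^3)^4)) · y    [power of a quotient]
= (((((((y^2)^4) · ((x^(-2))^4)) / (x^4)) / ((x^2)^4)) / ((x^(-1))^4)) · ((y^3)^4)) · y    [power of a product]
= (((((y^8 · ((x^(-2))^4)) / (x^4)) / ((x^2)^4)) / ((x^(-1))^4)) · ((y^3)^4)) · y    [power of a power]
= (((((y^8 · x^(-8)) / (x^4)) / ((x^2)^4)) / ((x^(-1))^4)) · ((y^3)^4)) · y    [power of a power]
= (((((y^8 · x^(-8)) / x^4) / x^8) / ((x^(-1))^4)) · ((y^3)^4)) · y    [power of a power]
= (((((y^8 · x^(-8)) / x^4) / x^8) / x^(-4)) · ((y^3)^4)) · y    [power of a power]
= (((((y^8 · x^(-8)) / x^4) / x^8) / x^(-4)) · y^12) · y    [power of a power]
= x^(-16)·y^21    [quotient of powers; product of powers]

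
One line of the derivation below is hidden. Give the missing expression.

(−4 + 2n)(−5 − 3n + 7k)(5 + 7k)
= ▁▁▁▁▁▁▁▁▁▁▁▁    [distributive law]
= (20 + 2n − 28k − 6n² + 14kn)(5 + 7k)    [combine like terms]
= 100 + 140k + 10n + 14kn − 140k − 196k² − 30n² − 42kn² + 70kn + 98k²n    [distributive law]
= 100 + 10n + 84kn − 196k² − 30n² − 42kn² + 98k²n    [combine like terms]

Applying distributive law to the line above:

(20 + 12n − 28k − 10n − 6n² + 14kn)(5 + 7k)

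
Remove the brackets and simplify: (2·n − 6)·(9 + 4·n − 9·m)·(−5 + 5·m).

(2·n − 6)·(9 + 4·n − 9·m)·(−5 + 5·m)
= (18·n + 8·n^2 − 18·m·n − 54 − 24·n + 54·m)·(−5 + 5·m)    [distributive law]
= (−6·n + 8·n^2 − 18·m·n − 54 + 54·m)·(−5 + 5·m)    [combine like terms]
= 30·n − 30·m·n − 40·n^2 + 40·m·n^2 + 90·m·n − 90·m^2·n + 270 − 270·m − 270·m + 270·m^2    [distributive law]
= 30·n + 60·m·n − 40·n^2 + 40·m·n^2 − 90·m^2·n + 270 − 540·m + 270·m^2    [combine like terms]

30·n + 60·m·n − 40·n^2 + 40·m·n^2 − 90·m^2·n + 270 − 540·m + 270·m^2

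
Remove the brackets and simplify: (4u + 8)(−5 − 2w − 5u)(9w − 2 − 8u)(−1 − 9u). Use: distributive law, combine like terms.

(4u + 8)(−5 − 2w − 5u)(9w − 2 − 8u)(−1 − 9u)
= (−20u − 8uw − 20u^2 − 40 − 16w − 40u)(9w − 2 − 8u)(−1 − 9u)    [distributive law]
= (−60u − 8uw − 20u^2 − 40 − 16w)(9w − 2 − 8u)(−1 − 9u)    [combine like terms]
= (−540uw + 120u + 480u^2 − 72uw^2 + 16uw + 64u^2w − 180u^2w + 40u^2 + 160u^3 − 360w + 80 + 320u − 144w^2 + 32w + 128uw)(−1 − 9u)    [distributive law]
= (−396uw + 440u + 520u^2 − 72uw^2 − 116u^2w + 160u^3 − 328w + 80 − 144w^2)(−1 − 9u)    [combine like terms]
= 396uw + 3564u^2w − 440u − 3960u^2 − 520u^2 − 4680u^3 + 72uw^2 + 648u^2w^2 + 116u^2w + 1044u^3w − 160u^3 − 1440u^4 + 328w + 2952uw − 80 − 720u + 144w^2 + 1296uw^2    [distributive law]
= 3348uw + 3680u^2w − 1160u − 4480u^2 − 4840u^3 + 1368uw^2 + 648u^2w^2 + 1044u^3w − 1440u^4 + 328w − 80 + 144w^2    [combine like terms]

3348uw + 3680u^2w − 1160u − 4480u^2 − 4840u^3 + 1368uw^2 + 648u^2w^2 + 1044u^3w − 1440u^4 + 328w − 80 + 144w^2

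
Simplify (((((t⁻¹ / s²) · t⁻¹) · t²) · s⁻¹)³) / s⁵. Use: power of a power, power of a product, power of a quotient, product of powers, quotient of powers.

s⁻¹⁴

(((((t⁻¹ / s²) · t⁻¹) · t²) · s⁻¹)³) / s⁵
= (((((t⁻¹ / s²) · t⁻¹) · t²)³) · ((s⁻¹)³)) / s⁵    [power of a product]
= (((((t⁻¹ / s²) · t⁻¹)³) · ((t²)³)) · ((s⁻¹)³)) / s⁵    [power of a product]
= (((((t⁻¹ / s²)³) · ((t⁻¹)³)) · ((t²)³)) · ((s⁻¹)³)) / s⁵    [power of a product]
= ((((((t⁻¹)³) / ((s²)³)) · ((t⁻¹)³)) · ((t²)³)) · ((s⁻¹)³)) / s⁵    [power of a quotient]
= ((((t⁻³ / ((s²)³)) · ((t⁻¹)³)) · ((t²)³)) · ((s⁻¹)³)) / s⁵    [power of a power]
= ((((t⁻³ / s⁶) · ((t⁻¹)³)) · ((t²)³)) · ((s⁻¹)³)) / s⁵    [power of a power]
= ((((t⁻³ / s⁶) · t⁻³) · ((t²)³)) · ((s⁻¹)³)) / s⁵    [power of a power]
= ((((t⁻³ / s⁶) · t⁻³) · t⁶) · ((s⁻¹)³)) / s⁵    [power of a power]
= ((((t⁻³ / s⁶) · t⁻³) · t⁶) · s⁻³) / s⁵    [power of a power]
= s⁻¹⁴    [quotient of powers; product of powers]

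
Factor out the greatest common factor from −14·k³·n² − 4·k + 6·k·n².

−14·k³·n² − 4·k + 6·k·n²
= 2(−7·k³·n² − 2·k + 3·k·n²)    [factor out 2]
= 2·k(−7·k²·n² − 2 + 3·n²)    [factor out k]

2·k(−7·k²·n² − 2 + 3·n²)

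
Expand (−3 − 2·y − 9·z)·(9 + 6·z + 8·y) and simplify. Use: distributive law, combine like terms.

−27 − 99·z − 42·y − 84·y·z − 16·y^2 − 54·z^2

(−3 − 2·y − 9·z)·(9 + 6·z + 8·y)
= −27 − 18·z − 24·y − 18·y − 12·y·z − 16·y^2 − 81·z − 54·z^2 − 72·y·z    [distributive law]
= −27 − 99·z − 42·y − 84·y·z − 16·y^2 − 54·z^2    [combine like terms]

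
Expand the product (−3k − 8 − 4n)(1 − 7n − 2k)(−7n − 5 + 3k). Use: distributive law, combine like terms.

(−3k − 8 − 4n)(1 − 7n − 2k)(−7n − 5 + 3k)
= (−3k + 21kn + 6k² − 8 + 56n + 16k − 4n + 28n² + 8kn)(−7n − 5 + 3k)    [distributive law]
= (13k + 29kn + 6k² − 8 + 52n + 28n²)(−7n − 5 + 3k)    [combine like terms]
= −91kn − 65k + 39k² − 203kn² − 145kn + 87k²n − 42k²n − 30k² + 18k³ + 56n + 40 − 24k − 364n² − 260n + 156kn − 196n³ − 140n² + 84kn²    [distributive law]
= −80kn − 89k + 9k² − 119kn² + 45k²n + 18k³ − 204n + 40 − 504n² − 196n³    [combine like terms]

−80kn − 89k + 9k² − 119kn² + 45k²n + 18k³ − 204n + 40 − 504n² − 196n³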